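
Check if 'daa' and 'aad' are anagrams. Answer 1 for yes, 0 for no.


Sort characters of 'daa': 'aad'
Sort characters of 'aad': 'aad'
Sorted forms match -> they ARE anagrams
Result: 1

1


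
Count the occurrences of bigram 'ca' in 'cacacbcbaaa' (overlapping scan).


Scanning 'cacacbcbaaa' for bigram 'ca':
  Position 0: 'ca' -> MATCH
  Position 1: 'ac' -> no
  Position 2: 'ca' -> MATCH
  Position 3: 'ac' -> no
  Position 4: 'cb' -> no
  Position 5: 'bc' -> no
  Position 6: 'cb' -> no
  Position 7: 'ba' -> no
  Position 8: 'aa' -> no
  Position 9: 'aa' -> no
Total matches: 2

2


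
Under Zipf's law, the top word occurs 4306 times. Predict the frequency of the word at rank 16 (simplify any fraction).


Zipf's law: freq(rank) = f1 / rank
f1 = 4306, rank = 16
freq = 4306 / 16
GCD(4306, 16) = 2
Simplified: 2153/8

2153/8


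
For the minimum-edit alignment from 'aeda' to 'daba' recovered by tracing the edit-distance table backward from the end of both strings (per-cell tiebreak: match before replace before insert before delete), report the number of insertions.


Edit distance = 3. Backtracking from cell (4, 4) with preference match > replace > insert > delete,
then listing the resulting alignment 'aeda' -> 'daba' left to right:
  Step 1: replace a->d
  Step 2: replace e->a
  Step 3: replace d->b
  Step 4: keep 'a'
Total insertions: 0

0


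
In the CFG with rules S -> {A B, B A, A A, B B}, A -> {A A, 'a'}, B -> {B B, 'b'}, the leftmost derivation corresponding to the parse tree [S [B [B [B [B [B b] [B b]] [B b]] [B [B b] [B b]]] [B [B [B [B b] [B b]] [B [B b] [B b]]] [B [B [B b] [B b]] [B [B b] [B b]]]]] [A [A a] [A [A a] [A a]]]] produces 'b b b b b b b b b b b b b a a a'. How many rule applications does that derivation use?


Every bracketed nonterminal node [X ...] in the tree is produced by exactly one rule application.
Reading the tree off as a leftmost derivation:
  Step 1: S  =>  B A   (applied S -> B A)
  Step 2: B A  =>  B B A   (applied B -> B B)
  Step 3: B B A  =>  B B B A   (applied B -> B B)
  Step 4: B B B A  =>  B B B B A   (applied B -> B B)
  Step 5: B B B B A  =>  B B B B B A   (applied B -> B B)
  Step 6: B B B B B A  =>  b B B B B A   (applied B -> b)
  Step 7: b B B B B A  =>  b b B B B A   (applied B -> b)
  Step 8: b b B B B A  =>  b b b B B A   (applied B -> b)
  Step 9: b b b B B A  =>  b b b B B B A   (applied B -> B B)
  Step 10: b b b B B B A  =>  b b b b B B A   (applied B -> b)
  Step 11: b b b b B B A  =>  b b b b b B A   (applied B -> b)
  Step 12: b b b b b B A  =>  b b b b b B B A   (applied B -> B B)
  Step 13: b b b b b B B A  =>  b b b b b B B B A   (applied B -> B B)
  Step 14: b b b b b B B B A  =>  b b b b b B B B B A   (applied B -> B B)
  Step 15: b b b b b B B B B A  =>  b b b b b b B B B A   (applied B -> b)
  Step 16: b b b b b b B B B A  =>  b b b b b b b B B A   (applied B -> b)
  Step 17: b b b b b b b B B A  =>  b b b b b b b B B B A   (applied B -> B B)
  Step 18: b b b b b b b B B B A  =>  b b b b b b b b B B A   (applied B -> b)
  Step 19: b b b b b b b b B B A  =>  b b b b b b b b b B A   (applied B -> b)
  Step 20: b b b b b b b b b B A  =>  b b b b b b b b b B B A   (applied B -> B B)
  Step 21: b b b b b b b b b B B A  =>  b b b b b b b b b B B B A   (applied B -> B B)
  Step 22: b b b b b b b b b B B B A  =>  b b b b b b b b b b B B A   (applied B -> b)
  Step 23: b b b b b b b b b b B B A  =>  b b b b b b b b b b b B A   (applied B -> b)
  Step 24: b b b b b b b b b b b B A  =>  b b b b b b b b b b b B B A   (applied B -> B B)
  Step 25: b b b b b b b b b b b B B A  =>  b b b b b b b b b b b b B A   (applied B -> b)
  Step 26: b b b b b b b b b b b b B A  =>  b b b b b b b b b b b b b A   (applied B -> b)
  Step 27: b b b b b b b b b b b b b A  =>  b b b b b b b b b b b b b A A   (applied A -> A A)
  Step 28: b b b b b b b b b b b b b A A  =>  b b b b b b b b b b b b b a A   (applied A -> a)
  Step 29: b b b b b b b b b b b b b a A  =>  b b b b b b b b b b b b b a A A   (applied A -> A A)
  Step 30: b b b b b b b b b b b b b a A A  =>  b b b b b b b b b b b b b a a A   (applied A -> a)
  Step 31: b b b b b b b b b b b b b a a A  =>  b b b b b b b b b b b b b a a a   (applied A -> a)
Final yield: b b b b b b b b b b b b b a a a
Total rewrite steps: 31

31


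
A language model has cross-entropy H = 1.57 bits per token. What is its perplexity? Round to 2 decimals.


Perplexity formula: PP = 2^H
H = 1.57
PP = 2^1.57
Decompose: 2^1.57 = 2^1 * 2^0.57
2^1 = 2, 2^0.57 ~ 1.4845236
PP ~ 2 * 1.4845236 = 2.9690472
Rounded to 2 decimals: 2.97

2.97


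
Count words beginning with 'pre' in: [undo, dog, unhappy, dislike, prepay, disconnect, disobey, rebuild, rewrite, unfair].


Checking each word for prefix 'pre':
  'undo' -> no (count: 0)
  'dog' -> no (count: 0)
  'unhappy' -> no (count: 0)
  'dislike' -> no (count: 0)
  'prepay' -> YES, starts with 'pre' (count: 1)
  'disconnect' -> no (count: 1)
  'disobey' -> no (count: 1)
  'rebuild' -> no (count: 1)
  'rewrite' -> no (count: 1)
  'unfair' -> no (count: 1)
Total with prefix 'pre': 1

1


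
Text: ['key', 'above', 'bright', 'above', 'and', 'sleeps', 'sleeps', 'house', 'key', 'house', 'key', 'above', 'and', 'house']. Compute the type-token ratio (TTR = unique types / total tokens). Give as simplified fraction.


Tokens: 14
Unique types: ('above', 'and', 'bright', 'house', 'key', 'sleeps') = 6
TTR = 6/14
Simplify: divide both by 2 -> 3/7
TTR = 3/7

3/7


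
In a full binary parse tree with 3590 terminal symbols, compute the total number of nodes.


Leaf nodes (terminals): 3590
Internal nodes = n - 1 = 3590 - 1 = 3589
Total = leaves + internal = 3590 + 3589 = 7179

7179


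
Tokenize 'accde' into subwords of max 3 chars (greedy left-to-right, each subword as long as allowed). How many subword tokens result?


'accde' has 5 characters.
Chunking with max size 3:
  Chunk 1: 'acc' (positions 0-2)
  Chunk 2: 'de' (positions 3-4)
Total chunks: ceil(5 / 3) = 2

2


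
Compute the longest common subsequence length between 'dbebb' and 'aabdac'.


DP table for LCS of 'dbebb' and 'aabdac':
       a  a  b  d  a  c
    0  0  0  0  0  0  0
  d 0  0  0  0  1  1  1
  b 0  0  0  1  1  1  1
  e 0  0  0  1  1  1  1
  b 0  0  0  1  1  1  1
  b 0  0  0  1  1  1  1
LCS: 'd'
LCS length = 1

1


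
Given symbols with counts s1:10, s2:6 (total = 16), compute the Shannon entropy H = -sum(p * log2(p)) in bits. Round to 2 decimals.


Computing entropy H = -sum(p_i * log2(p_i)):
  s1: p = 10/16 = 0.6250, -p*log2(p) = 0.4238
  s2: p = 6/16 = 0.3750, -p*log2(p) = 0.5306
H = sum of terms = 0.9544
Rounded to 2 decimals: 0.95

0.95


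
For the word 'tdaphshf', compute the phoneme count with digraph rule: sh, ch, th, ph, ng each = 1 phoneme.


Parsing 'tdaphshf' greedily, digraphs first:
  't' -> consonant phoneme (phonemes so far: 1)
  'd' -> consonant phoneme (phonemes so far: 2)
  'a' -> vowel phoneme (phonemes so far: 3)
  'ph' -> digraph (1 consonant phoneme) (phonemes so far: 4)
  'sh' -> digraph (1 consonant phoneme) (phonemes so far: 5)
  'f' -> consonant phoneme (phonemes so far: 6)
Total phonemes: 6

6


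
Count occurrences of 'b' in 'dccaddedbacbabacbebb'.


Scanning 'dccaddedbacbabacbebb' for 'b':
  Position 8: 'b' -> MATCH (count: 1)
  Position 11: 'b' -> MATCH (count: 2)
  Position 13: 'b' -> MATCH (count: 3)
  Position 16: 'b' -> MATCH (count: 4)
  Position 18: 'b' -> MATCH (count: 5)
  Position 19: 'b' -> MATCH (count: 6)
Total occurrences of 'b': 6

6


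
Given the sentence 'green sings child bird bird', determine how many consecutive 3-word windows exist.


Word trigrams from [5] words:
  Trigram 1: (green sings child)
  Trigram 2: (sings child bird)
  Trigram 3: (child bird bird)
Total word trigrams: 5 - 2 = 3

3


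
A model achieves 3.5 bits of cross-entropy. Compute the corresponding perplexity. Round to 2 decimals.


Perplexity formula: PP = 2^H
H = 3.5
PP = 2^3.5
Decompose: 2^3.5 = 2^3 * 2^0.5 = 2^3 * sqrt(2)
2^3 = 8, sqrt(2) ~ 1.4142136
PP ~ 8 * 1.4142136 = 11.3137088
Rounded to 2 decimals: 11.31

11.31


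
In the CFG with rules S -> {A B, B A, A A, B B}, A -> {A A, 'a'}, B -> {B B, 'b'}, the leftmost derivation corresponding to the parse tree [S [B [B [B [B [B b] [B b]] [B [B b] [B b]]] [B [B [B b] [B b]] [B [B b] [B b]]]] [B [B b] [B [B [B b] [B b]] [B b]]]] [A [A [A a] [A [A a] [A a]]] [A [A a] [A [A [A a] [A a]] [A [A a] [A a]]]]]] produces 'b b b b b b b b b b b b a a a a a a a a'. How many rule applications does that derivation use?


Every bracketed nonterminal node [X ...] in the tree is produced by exactly one rule application.
Reading the tree off as a leftmost derivation:
  Step 1: S  =>  B A   (applied S -> B A)
  Step 2: B A  =>  B B A   (applied B -> B B)
  Step 3: B B A  =>  B B B A   (applied B -> B B)
  Step 4: B B B A  =>  B B B B A   (applied B -> B B)
  Step 5: B B B B A  =>  B B B B B A   (applied B -> B B)
  Step 6: B B B B B A  =>  b B B B B A   (applied B -> b)
  Step 7: b B B B B A  =>  b b B B B A   (applied B -> b)
  Step 8: b b B B B A  =>  b b B B B B A   (applied B -> B B)
  Step 9: b b B B B B A  =>  b b b B B B A   (applied B -> b)
  Step 10: b b b B B B A  =>  b b b b B B A   (applied B -> b)
  Step 11: b b b b B B A  =>  b b b b B B B A   (applied B -> B B)
  Step 12: b b b b B B B A  =>  b b b b B B B B A   (applied B -> B B)
  Step 13: b b b b B B B B A  =>  b b b b b B B B A   (applied B -> b)
  Step 14: b b b b b B B B A  =>  b b b b b b B B A   (applied B -> b)
  Step 15: b b b b b b B B A  =>  b b b b b b B B B A   (applied B -> B B)
  Step 16: b b b b b b B B B A  =>  b b b b b b b B B A   (applied B -> b)
  Step 17: b b b b b b b B B A  =>  b b b b b b b b B A   (applied B -> b)
  Step 18: b b b b b b b b B A  =>  b b b b b b b b B B A   (applied B -> B B)
  Step 19: b b b b b b b b B B A  =>  b b b b b b b b b B A   (applied B -> b)
  Step 20: b b b b b b b b b B A  =>  b b b b b b b b b B B A   (applied B -> B B)
  Step 21: b b b b b b b b b B B A  =>  b b b b b b b b b B B B A   (applied B -> B B)
  Step 22: b b b b b b b b b B B B A  =>  b b b b b b b b b b B B A   (applied B -> b)
  Step 23: b b b b b b b b b b B B A  =>  b b b b b b b b b b b B A   (applied B -> b)
  Step 24: b b b b b b b b b b b B A  =>  b b b b b b b b b b b b A   (applied B -> b)
  Step 25: b b b b b b b b b b b b A  =>  b b b b b b b b b b b b A A   (applied A -> A A)
  Step 26: b b b b b b b b b b b b A A  =>  b b b b b b b b b b b b A A A   (applied A -> A A)
  Step 27: b b b b b b b b b b b b A A A  =>  b b b b b b b b b b b b a A A   (applied A -> a)
  Step 28: b b b b b b b b b b b b a A A  =>  b b b b b b b b b b b b a A A A   (applied A -> A A)
  Step 29: b b b b b b b b b b b b a A A A  =>  b b b b b b b b b b b b a a A A   (applied A -> a)
  Step 30: b b b b b b b b b b b b a a A A  =>  b b b b b b b b b b b b a a a A   (applied A -> a)
  Step 31: b b b b b b b b b b b b a a a A  =>  b b b b b b b b b b b b a a a A A   (applied A -> A A)
  Step 32: b b b b b b b b b b b b a a a A A  =>  b b b b b b b b b b b b a a a a A   (applied A -> a)
  Step 33: b b b b b b b b b b b b a a a a A  =>  b b b b b b b b b b b b a a a a A A   (applied A -> A A)
  Step 34: b b b b b b b b b b b b a a a a A A  =>  b b b b b b b b b b b b a a a a A A A   (applied A -> A A)
  Step 35: b b b b b b b b b b b b a a a a A A A  =>  b b b b b b b b b b b b a a a a a A A   (applied A -> a)
  Step 36: b b b b b b b b b b b b a a a a a A A  =>  b b b b b b b b b b b b a a a a a a A   (applied A -> a)
  Step 37: b b b b b b b b b b b b a a a a a a A  =>  b b b b b b b b b b b b a a a a a a A A   (applied A -> A A)
  Step 38: b b b b b b b b b b b b a a a a a a A A  =>  b b b b b b b b b b b b a a a a a a a A   (applied A -> a)
  Step 39: b b b b b b b b b b b b a a a a a a a A  =>  b b b b b b b b b b b b a a a a a a a a   (applied A -> a)
Final yield: b b b b b b b b b b b b a a a a a a a a
Total rewrite steps: 39

39


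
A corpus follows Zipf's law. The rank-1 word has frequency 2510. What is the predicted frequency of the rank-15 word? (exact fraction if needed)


Zipf's law: freq(rank) = f1 / rank
f1 = 2510, rank = 15
freq = 2510 / 15
GCD(2510, 15) = 5
Simplified: 502/3

502/3


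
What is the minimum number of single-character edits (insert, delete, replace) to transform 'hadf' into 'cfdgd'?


Building DP table for s1='hadf' (len 4) and s2='cfdgd' (len 5):
       c  f  d  g  d
    0  1  2  3  4  5
  h 1  1  2  3  4  5
  a 2  2  2  3  4  5
  d 3  3  3  2  3  4
  f 4  4  3  3  3  4
Edit distance = dp[4][5] = 4

4


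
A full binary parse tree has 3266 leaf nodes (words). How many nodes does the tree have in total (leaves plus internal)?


Leaf nodes (terminals): 3266
Internal nodes = n - 1 = 3266 - 1 = 3265
Total = leaves + internal = 3266 + 3265 = 6531

6531


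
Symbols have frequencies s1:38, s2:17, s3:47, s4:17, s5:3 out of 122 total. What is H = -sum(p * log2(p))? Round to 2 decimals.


Computing entropy H = -sum(p_i * log2(p_i)):
  s1: p = 38/122 = 0.3115, -p*log2(p) = 0.5242
  s2: p = 17/122 = 0.1393, -p*log2(p) = 0.3962
  s3: p = 47/122 = 0.3852, -p*log2(p) = 0.5302
  s4: p = 17/122 = 0.1393, -p*log2(p) = 0.3962
  s5: p = 3/122 = 0.0246, -p*log2(p) = 0.1315
H = sum of terms = 1.9783
Rounded to 2 decimals: 1.98

1.98


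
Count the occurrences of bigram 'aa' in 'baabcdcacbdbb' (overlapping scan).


Scanning 'baabcdcacbdbb' for bigram 'aa':
  Position 0: 'ba' -> no
  Position 1: 'aa' -> MATCH
  Position 2: 'ab' -> no
  Position 3: 'bc' -> no
  Position 4: 'cd' -> no
  Position 5: 'dc' -> no
  Position 6: 'ca' -> no
  Position 7: 'ac' -> no
  Position 8: 'cb' -> no
  Position 9: 'bd' -> no
  Position 10: 'db' -> no
  Position 11: 'bb' -> no
Total matches: 1

1


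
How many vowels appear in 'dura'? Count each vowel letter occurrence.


Scanning each character of 'dura':
  Position 1: 'd' -> consonant (running count: 0)
  Position 2: 'u' -> vowel (running count: 1)
  Position 3: 'r' -> consonant (running count: 1)
  Position 4: 'a' -> vowel (running count: 2)
Total vowels: 2

2


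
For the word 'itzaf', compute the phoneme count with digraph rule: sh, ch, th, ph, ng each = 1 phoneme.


Parsing 'itzaf' greedily, digraphs first:
  'i' -> vowel phoneme (phonemes so far: 1)
  't' -> consonant phoneme (phonemes so far: 2)
  'z' -> consonant phoneme (phonemes so far: 3)
  'a' -> vowel phoneme (phonemes so far: 4)
  'f' -> consonant phoneme (phonemes so far: 5)
Total phonemes: 5

5


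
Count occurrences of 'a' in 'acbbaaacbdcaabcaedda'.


Scanning 'acbbaaacbdcaabcaedda' for 'a':
  Position 0: 'a' -> MATCH (count: 1)
  Position 4: 'a' -> MATCH (count: 2)
  Position 5: 'a' -> MATCH (count: 3)
  Position 6: 'a' -> MATCH (count: 4)
  Position 11: 'a' -> MATCH (count: 5)
  Position 12: 'a' -> MATCH (count: 6)
  Position 15: 'a' -> MATCH (count: 7)
  Position 19: 'a' -> MATCH (count: 8)
Total occurrences of 'a': 8

8


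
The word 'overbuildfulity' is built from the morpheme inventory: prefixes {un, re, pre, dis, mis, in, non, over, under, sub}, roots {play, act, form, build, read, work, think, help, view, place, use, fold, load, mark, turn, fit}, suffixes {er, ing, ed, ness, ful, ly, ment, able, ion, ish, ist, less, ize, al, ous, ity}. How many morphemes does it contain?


Segmenting 'overbuildfulity' against the inventory:
  'over' -> prefix (morpheme 1)
  'build' -> root (morpheme 2)
  'ful' -> suffix (morpheme 3)
  'ity' -> suffix (morpheme 4)
Total morphemes: 4

4


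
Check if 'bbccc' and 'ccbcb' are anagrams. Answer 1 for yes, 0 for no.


Sort characters of 'bbccc': 'bbccc'
Sort characters of 'ccbcb': 'bbccc'
Sorted forms match -> they ARE anagrams
Result: 1

1


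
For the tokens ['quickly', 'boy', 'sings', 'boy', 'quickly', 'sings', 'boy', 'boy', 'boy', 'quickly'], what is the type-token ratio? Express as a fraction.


Tokens: 10
Unique types: ('boy', 'quickly', 'sings') = 3
TTR = 3/10
Already in lowest terms.

3/10


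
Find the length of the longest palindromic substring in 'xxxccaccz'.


Scanning 'xxxccaccz' for palindromic substrings.
Substring at positions 3-7: 'ccacc'.
Check: reverse('ccacc') = 'ccacc' -> palindrome confirmed.
Neighbouring characters ('x' / 'z') break symmetry, so it cannot extend further.
No longer palindromic substring exists; longest length = 5

5


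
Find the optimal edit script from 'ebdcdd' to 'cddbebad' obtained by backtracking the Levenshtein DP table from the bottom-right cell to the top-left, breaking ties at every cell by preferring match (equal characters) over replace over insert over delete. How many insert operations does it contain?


Edit distance = 6. Backtracking from cell (6, 8) with preference match > replace > insert > delete,
then listing the resulting alignment 'ebdcdd' -> 'cddbebad' left to right:
  Step 1: insert 'c' [insertion #1]
  Step 2: insert 'd' [insertion #2]
  Step 3: replace e->d
  Step 4: keep 'b'
  Step 5: replace d->e
  Step 6: replace c->b
  Step 7: replace d->a
  Step 8: keep 'd'
Total insertions: 2

2


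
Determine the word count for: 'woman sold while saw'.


Counting words by splitting on spaces:
  Word 1: 'woman'
  Word 2: 'sold'
  Word 3: 'while'
  Word 4: 'saw'
Total words: 4

4


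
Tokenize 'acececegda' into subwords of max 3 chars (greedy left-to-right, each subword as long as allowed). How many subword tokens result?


'acececegda' has 10 characters.
Chunking with max size 3:
  Chunk 1: 'ace' (positions 0-2)
  Chunk 2: 'cec' (positions 3-5)
  Chunk 3: 'egd' (positions 6-8)
  Chunk 4: 'a' (positions 9-9)
Total chunks: ceil(10 / 3) = 4

4


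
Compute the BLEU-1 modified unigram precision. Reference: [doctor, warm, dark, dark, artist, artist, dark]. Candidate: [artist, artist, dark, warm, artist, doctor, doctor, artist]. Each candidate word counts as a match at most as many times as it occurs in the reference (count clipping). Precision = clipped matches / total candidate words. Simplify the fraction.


Reference word counts: {'artist': 2, 'dark': 3, 'doctor': 1, 'warm': 1}
Checking each candidate word (with clipping):
  'artist' -> in reference (ref count 2, used 1/2) -> match (matches: 1)
  'artist' -> in reference (ref count 2, used 2/2) -> match (matches: 2)
  'dark' -> in reference (ref count 3, used 1/3) -> match (matches: 3)
  'warm' -> in reference (ref count 1, used 1/1) -> match (matches: 4)
  'artist' -> ref count 2 already used up (2/2) -> clipped, no match (matches: 4)
  'doctor' -> in reference (ref count 1, used 1/1) -> match (matches: 5)
  'doctor' -> ref count 1 already used up (1/1) -> clipped, no match (matches: 5)
  'artist' -> ref count 2 already used up (2/2) -> clipped, no match (matches: 5)
Clipped matches: 5, Candidate length: 8
Precision = 5/8

5/8


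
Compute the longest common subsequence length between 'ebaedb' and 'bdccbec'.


DP table for LCS of 'ebaedb' and 'bdccbec':
       b  d  c  c  b  e  c
    0  0  0  0  0  0  0  0
  e 0  0  0  0  0  0  1  1
  b 0  1  1  1  1  1  1  1
  a 0  1  1  1  1  1  1  1
  e 0  1  1  1  1  1  2  2
  d 0  1  2  2  2  2  2  2
  b 0  1  2  2  2  3  3  3
LCS: 'bdb'
LCS length = 3

3


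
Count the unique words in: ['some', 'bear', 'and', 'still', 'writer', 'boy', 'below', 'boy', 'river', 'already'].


Listing all tokens and tracking unique types:
  Token 1: 'some' -> NEW (unique so far: 1)
  Token 2: 'bear' -> NEW (unique so far: 2)
  Token 3: 'and' -> NEW (unique so far: 3)
  Token 4: 'still' -> NEW (unique so far: 4)
  Token 5: 'writer' -> NEW (unique so far: 5)
  Token 6: 'boy' -> NEW (unique so far: 6)
  Token 7: 'below' -> NEW (unique so far: 7)
  Token 8: 'boy' -> duplicate (unique so far: 7)
  Token 9: 'river' -> NEW (unique so far: 8)
  Token 10: 'already' -> NEW (unique so far: 9)
Unique types: ('already', 'and', 'bear', 'below', 'boy', 'river', 'some', 'still', 'writer')
Vocabulary size: 9

9


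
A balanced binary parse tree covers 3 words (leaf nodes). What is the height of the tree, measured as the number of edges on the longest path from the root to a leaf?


In a balanced binary tree with n leaves the deepest leaf is ceil(log2(n)) edges below the root.
log2(3) = 1.5850
ceil(1.5850) = 2
height (edges) = 2

2


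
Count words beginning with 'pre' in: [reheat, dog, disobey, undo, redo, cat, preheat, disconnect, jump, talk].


Checking each word for prefix 'pre':
  'reheat' -> no (count: 0)
  'dog' -> no (count: 0)
  'disobey' -> no (count: 0)
  'undo' -> no (count: 0)
  'redo' -> no (count: 0)
  'cat' -> no (count: 0)
  'preheat' -> YES, starts with 'pre' (count: 1)
  'disconnect' -> no (count: 1)
  'jump' -> no (count: 1)
  'talk' -> no (count: 1)
Total with prefix 'pre': 1

1


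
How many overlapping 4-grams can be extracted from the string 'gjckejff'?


String 'gjckejff' has length L = 8.
Number of overlapping n-grams = L - n + 1
Substituting: 8 - 4 + 1 = 5

5


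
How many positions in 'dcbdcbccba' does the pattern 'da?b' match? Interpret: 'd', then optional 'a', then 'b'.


Pattern: da?b means 'd', then optional 'a', then 'b'.
Scanning 'dcbdcbccba' position-by-position:
  Pos 0: window 'dcb' -> no
  Pos 1: window 'cbd' -> no
  Pos 2: window 'bdc' -> no
  Pos 3: window 'dcb' -> no
  Pos 4: window 'cbc' -> no
  Pos 5: window 'bcc' -> no
  Pos 6: window 'ccb' -> no
  Pos 7: window 'cba' -> no
  Pos 8: window 'ba' -> no
  Pos 9: window 'a' -> no
Total matches: 0

0


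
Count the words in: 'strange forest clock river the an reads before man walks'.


Counting words by splitting on spaces:
  Word 1: 'strange'
  Word 2: 'forest'
  Word 3: 'clock'
  Word 4: 'river'
  Word 5: 'the'
  Word 6: 'an'
  Word 7: 'reads'
  Word 8: 'before'
  Word 9: 'man'
  Word 10: 'walks'
Total words: 10

10


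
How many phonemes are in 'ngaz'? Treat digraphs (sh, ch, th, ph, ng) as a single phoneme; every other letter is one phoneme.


Parsing 'ngaz' greedily, digraphs first:
  'ng' -> digraph (1 consonant phoneme) (phonemes so far: 1)
  'a' -> vowel phoneme (phonemes so far: 2)
  'z' -> consonant phoneme (phonemes so far: 3)
Total phonemes: 3

3


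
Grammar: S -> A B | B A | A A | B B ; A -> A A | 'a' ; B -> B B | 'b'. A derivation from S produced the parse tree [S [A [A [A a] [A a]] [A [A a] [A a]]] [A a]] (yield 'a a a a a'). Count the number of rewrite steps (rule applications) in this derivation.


Every bracketed nonterminal node [X ...] in the tree is produced by exactly one rule application.
Reading the tree off as a leftmost derivation:
  Step 1: S  =>  A A   (applied S -> A A)
  Step 2: A A  =>  A A A   (applied A -> A A)
  Step 3: A A A  =>  A A A A   (applied A -> A A)
  Step 4: A A A A  =>  a A A A   (applied A -> a)
  Step 5: a A A A  =>  a a A A   (applied A -> a)
  Step 6: a a A A  =>  a a A A A   (applied A -> A A)
  Step 7: a a A A A  =>  a a a A A   (applied A -> a)
  Step 8: a a a A A  =>  a a a a A   (applied A -> a)
  Step 9: a a a a A  =>  a a a a a   (applied A -> a)
Final yield: a a a a a
Total rewrite steps: 9

9


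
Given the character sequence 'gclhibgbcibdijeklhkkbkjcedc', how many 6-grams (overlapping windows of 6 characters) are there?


String 'gclhibgbcibdijeklhkkbkjcedc' has length L = 27.
Number of overlapping n-grams = L - n + 1
Substituting: 27 - 6 + 1 = 22

22


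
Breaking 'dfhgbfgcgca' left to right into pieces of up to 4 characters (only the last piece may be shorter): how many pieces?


'dfhgbfgcgca' has 11 characters.
Chunking with max size 4:
  Chunk 1: 'dfhg' (positions 0-3)
  Chunk 2: 'bfgc' (positions 4-7)
  Chunk 3: 'gca' (positions 8-10)
Total chunks: ceil(11 / 4) = 3

3


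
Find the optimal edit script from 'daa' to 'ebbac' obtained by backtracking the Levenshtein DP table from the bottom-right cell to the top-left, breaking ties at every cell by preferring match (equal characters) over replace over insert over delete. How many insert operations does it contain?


Edit distance = 4. Backtracking from cell (3, 5) with preference match > replace > insert > delete,
then listing the resulting alignment 'daa' -> 'ebbac' left to right:
  Step 1: insert 'e' [insertion #1]
  Step 2: insert 'b' [insertion #2]
  Step 3: replace d->b
  Step 4: keep 'a'
  Step 5: replace a->c
Total insertions: 2

2


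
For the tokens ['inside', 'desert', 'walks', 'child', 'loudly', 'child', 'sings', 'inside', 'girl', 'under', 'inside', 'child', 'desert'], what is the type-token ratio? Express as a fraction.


Tokens: 13
Unique types: ('child', 'desert', 'girl', 'inside', 'loudly', 'sings', 'under', 'walks') = 8
TTR = 8/13
Already in lowest terms.

8/13


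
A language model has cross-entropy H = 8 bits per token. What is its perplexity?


Perplexity formula: PP = 2^H
H = 8
PP = 2^8
Steps: 2^1 = 2, 2^2 = 4, 2^3 = 8, 2^4 = 16, 2^5 = 32, 2^6 = 64, 2^7 = 128, 2^8 = 256
PP = 256

256


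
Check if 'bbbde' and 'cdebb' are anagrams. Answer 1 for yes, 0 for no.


Sort characters of 'bbbde': 'bbbde'
Sort characters of 'cdebb': 'bbcde'
Sorted forms differ -> they are NOT anagrams
Result: 0

0


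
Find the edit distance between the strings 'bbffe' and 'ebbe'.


Building DP table for s1='bbffe' (len 5) and s2='ebbe' (len 4):
       e  b  b  e
    0  1  2  3  4
  b 1  1  1  2  3
  b 2  2  1  1  2
  f 3  3  2  2  2
  f 4  4  3  3  3
  e 5  4  4  4  3
Edit distance = dp[5][4] = 3

3


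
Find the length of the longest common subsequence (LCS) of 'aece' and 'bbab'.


DP table for LCS of 'aece' and 'bbab':
       b  b  a  b
    0  0  0  0  0
  a 0  0  0  1  1
  e 0  0  0  1  1
  c 0  0  0  1  1
  e 0  0  0  1  1
LCS: 'a'
LCS length = 1

1


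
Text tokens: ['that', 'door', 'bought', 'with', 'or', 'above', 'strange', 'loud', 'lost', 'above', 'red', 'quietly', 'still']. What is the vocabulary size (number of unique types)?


Listing all tokens and tracking unique types:
  Token 1: 'that' -> NEW (unique so far: 1)
  Token 2: 'door' -> NEW (unique so far: 2)
  Token 3: 'bought' -> NEW (unique so far: 3)
  Token 4: 'with' -> NEW (unique so far: 4)
  Token 5: 'or' -> NEW (unique so far: 5)
  Token 6: 'above' -> NEW (unique so far: 6)
  Token 7: 'strange' -> NEW (unique so far: 7)
  Token 8: 'loud' -> NEW (unique so far: 8)
  Token 9: 'lost' -> NEW (unique so far: 9)
  Token 10: 'above' -> duplicate (unique so far: 9)
  Token 11: 'red' -> NEW (unique so far: 10)
  Token 12: 'quietly' -> NEW (unique so far: 11)
  Token 13: 'still' -> NEW (unique so far: 12)
Unique types: ('above', 'bought', 'door', 'lost', 'loud', 'or', 'quietly', 'red', 'still', 'strange', 'that', 'with')
Vocabulary size: 12

12


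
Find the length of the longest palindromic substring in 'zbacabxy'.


Scanning 'zbacabxy' for palindromic substrings.
Substring at positions 1-5: 'bacab'.
Check: reverse('bacab') = 'bacab' -> palindrome confirmed.
Neighbouring characters ('z' / 'x') break symmetry, so it cannot extend further.
No longer palindromic substring exists; longest length = 5

5


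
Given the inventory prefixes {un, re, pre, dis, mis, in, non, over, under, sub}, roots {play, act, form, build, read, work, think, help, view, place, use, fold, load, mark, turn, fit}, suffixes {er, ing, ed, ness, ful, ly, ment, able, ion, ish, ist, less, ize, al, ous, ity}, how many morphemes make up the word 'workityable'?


Segmenting 'workityable' against the inventory:
  'work' -> root (morpheme 1)
  'ity' -> suffix (morpheme 2)
  'able' -> suffix (morpheme 3)
Total morphemes: 3

3


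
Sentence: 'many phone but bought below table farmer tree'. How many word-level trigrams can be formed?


Word trigrams from [8] words:
  Trigram 1: (many phone but)
  Trigram 2: (phone but bought)
  Trigram 3: (but bought below)
  Trigram 4: (bought below table)
  Trigram 5: (below table farmer)
  Trigram 6: (table farmer tree)
Total word trigrams: 8 - 2 = 6

6


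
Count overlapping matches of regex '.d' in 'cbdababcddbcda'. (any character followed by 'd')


Pattern: .d means any character followed by 'd'.
Scanning 'cbdababcddbcda' position-by-position:
  Pos 0: window 'cb' -> no
  Pos 1: window 'bd' -> MATCH
  Pos 2: window 'da' -> no
  Pos 3: window 'ab' -> no
  Pos 4: window 'ba' -> no
  Pos 5: window 'ab' -> no
  Pos 6: window 'bc' -> no
  Pos 7: window 'cd' -> MATCH
  Pos 8: window 'dd' -> MATCH
  Pos 9: window 'db' -> no
  Pos 10: window 'bc' -> no
  Pos 11: window 'cd' -> MATCH
  Pos 12: window 'da' -> no
  Pos 13: window 'a' -> no
Total matches: 4

4


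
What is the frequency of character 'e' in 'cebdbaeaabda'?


Scanning 'cebdbaeaabda' for 'e':
  Position 1: 'e' -> MATCH (count: 1)
  Position 6: 'e' -> MATCH (count: 2)
Total occurrences of 'e': 2

2


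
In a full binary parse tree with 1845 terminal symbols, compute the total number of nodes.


Leaf nodes (terminals): 1845
Internal nodes = n - 1 = 1845 - 1 = 1844
Total = leaves + internal = 1845 + 1844 = 3689

3689


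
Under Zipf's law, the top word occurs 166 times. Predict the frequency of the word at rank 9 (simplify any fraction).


Zipf's law: freq(rank) = f1 / rank
f1 = 166, rank = 9
freq = 166 / 9
GCD(166, 9) = 1
Simplified: 166/9

166/9


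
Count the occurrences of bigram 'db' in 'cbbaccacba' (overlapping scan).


Scanning 'cbbaccacba' for bigram 'db':
  Position 0: 'cb' -> no
  Position 1: 'bb' -> no
  Position 2: 'ba' -> no
  Position 3: 'ac' -> no
  Position 4: 'cc' -> no
  Position 5: 'ca' -> no
  Position 6: 'ac' -> no
  Position 7: 'cb' -> no
  Position 8: 'ba' -> no
Total matches: 0

0


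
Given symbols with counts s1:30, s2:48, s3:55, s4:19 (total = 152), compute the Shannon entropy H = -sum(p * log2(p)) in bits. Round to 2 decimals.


Computing entropy H = -sum(p_i * log2(p_i)):
  s1: p = 30/152 = 0.1974, -p*log2(p) = 0.4620
  s2: p = 48/152 = 0.3158, -p*log2(p) = 0.5251
  s3: p = 55/152 = 0.3618, -p*log2(p) = 0.5307
  s4: p = 19/152 = 0.1250, -p*log2(p) = 0.3750
H = sum of terms = 1.8928
Rounded to 2 decimals: 1.89

1.89


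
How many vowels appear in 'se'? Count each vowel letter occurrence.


Scanning each character of 'se':
  Position 1: 's' -> consonant (running count: 0)
  Position 2: 'e' -> vowel (running count: 1)
Total vowels: 1

1


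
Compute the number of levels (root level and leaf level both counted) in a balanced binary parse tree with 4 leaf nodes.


In a balanced binary tree with n leaves the deepest leaf is ceil(log2(n)) edges below the root,
so counting node levels inclusive of root and leaves gives ceil(log2(n)) + 1 levels.
log2(4) = 2.0000
ceil(2.0000) = 2
levels = 2 + 1 = 3

3


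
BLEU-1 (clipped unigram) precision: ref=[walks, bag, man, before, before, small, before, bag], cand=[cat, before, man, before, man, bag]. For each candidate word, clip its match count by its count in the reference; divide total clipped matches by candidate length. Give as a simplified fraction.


Reference word counts: {'bag': 2, 'before': 3, 'man': 1, 'small': 1, 'walks': 1}
Checking each candidate word (with clipping):
  'cat' -> not in reference -> no match (matches: 0)
  'before' -> in reference (ref count 3, used 1/3) -> match (matches: 1)
  'man' -> in reference (ref count 1, used 1/1) -> match (matches: 2)
  'before' -> in reference (ref count 3, used 2/3) -> match (matches: 3)
  'man' -> ref count 1 already used up (1/1) -> clipped, no match (matches: 3)
  'bag' -> in reference (ref count 2, used 1/2) -> match (matches: 4)
Clipped matches: 4, Candidate length: 6
Precision = 4/6 = 2/3

2/3


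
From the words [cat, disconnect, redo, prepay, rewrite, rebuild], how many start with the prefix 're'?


Checking each word for prefix 're':
  'cat' -> no (count: 0)
  'disconnect' -> no (count: 0)
  'redo' -> YES, starts with 're' (count: 1)
  'prepay' -> no (count: 1)
  'rewrite' -> YES, starts with 're' (count: 2)
  'rebuild' -> YES, starts with 're' (count: 3)
Total with prefix 're': 3

3


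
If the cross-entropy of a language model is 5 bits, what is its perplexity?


Perplexity formula: PP = 2^H
H = 5
PP = 2^5
Steps: 2^1 = 2, 2^2 = 4, 2^3 = 8, 2^4 = 16, 2^5 = 32
PP = 32

32


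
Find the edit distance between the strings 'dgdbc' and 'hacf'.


Building DP table for s1='dgdbc' (len 5) and s2='hacf' (len 4):
       h  a  c  f
    0  1  2  3  4
  d 1  1  2  3  4
  g 2  2  2  3  4
  d 3  3  3  3  4
  b 4  4  4  4  4
  c 5  5  5  4  5
Edit distance = dp[5][4] = 5

5


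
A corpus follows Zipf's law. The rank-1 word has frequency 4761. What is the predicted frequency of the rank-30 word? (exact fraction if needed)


Zipf's law: freq(rank) = f1 / rank
f1 = 4761, rank = 30
freq = 4761 / 30
GCD(4761, 30) = 3
Simplified: 1587/10

1587/10


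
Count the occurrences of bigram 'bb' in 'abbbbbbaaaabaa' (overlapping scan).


Scanning 'abbbbbbaaaabaa' for bigram 'bb':
  Position 0: 'ab' -> no
  Position 1: 'bb' -> MATCH
  Position 2: 'bb' -> MATCH
  Position 3: 'bb' -> MATCH
  Position 4: 'bb' -> MATCH
  Position 5: 'bb' -> MATCH
  Position 6: 'ba' -> no
  Position 7: 'aa' -> no
  Position 8: 'aa' -> no
  Position 9: 'aa' -> no
  Position 10: 'ab' -> no
  Position 11: 'ba' -> no
  Position 12: 'aa' -> no
Total matches: 5

5


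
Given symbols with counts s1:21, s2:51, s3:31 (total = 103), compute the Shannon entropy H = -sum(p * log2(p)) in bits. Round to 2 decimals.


Computing entropy H = -sum(p_i * log2(p_i)):
  s1: p = 21/103 = 0.2039, -p*log2(p) = 0.4677
  s2: p = 51/103 = 0.4951, -p*log2(p) = 0.5021
  s3: p = 31/103 = 0.3010, -p*log2(p) = 0.5214
H = sum of terms = 1.4912
Rounded to 2 decimals: 1.49

1.49


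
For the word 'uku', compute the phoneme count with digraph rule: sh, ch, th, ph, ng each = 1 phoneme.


Parsing 'uku' greedily, digraphs first:
  'u' -> vowel phoneme (phonemes so far: 1)
  'k' -> consonant phoneme (phonemes so far: 2)
  'u' -> vowel phoneme (phonemes so far: 3)
Total phonemes: 3

3


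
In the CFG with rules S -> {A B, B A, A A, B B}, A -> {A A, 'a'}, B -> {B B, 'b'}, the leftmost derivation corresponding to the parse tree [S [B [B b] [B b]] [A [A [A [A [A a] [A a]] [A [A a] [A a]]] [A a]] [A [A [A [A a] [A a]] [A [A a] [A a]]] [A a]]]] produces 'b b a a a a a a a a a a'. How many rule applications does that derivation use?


Every bracketed nonterminal node [X ...] in the tree is produced by exactly one rule application.
Reading the tree off as a leftmost derivation:
  Step 1: S  =>  B A   (applied S -> B A)
  Step 2: B A  =>  B B A   (applied B -> B B)
  Step 3: B B A  =>  b B A   (applied B -> b)
  Step 4: b B A  =>  b b A   (applied B -> b)
  Step 5: b b A  =>  b b A A   (applied A -> A A)
  Step 6: b b A A  =>  b b A A A   (applied A -> A A)
  Step 7: b b A A A  =>  b b A A A A   (applied A -> A A)
  Step 8: b b A A A A  =>  b b A A A A A   (applied A -> A A)
  Step 9: b b A A A A A  =>  b b a A A A A   (applied A -> a)
  Step 10: b b a A A A A  =>  b b a a A A A   (applied A -> a)
  Step 11: b b a a A A A  =>  b b a a A A A A   (applied A -> A A)
  Step 12: b b a a A A A A  =>  b b a a a A A A   (applied A -> a)
  Step 13: b b a a a A A A  =>  b b a a a a A A   (applied A -> a)
  Step 14: b b a a a a A A  =>  b b a a a a a A   (applied A -> a)
  Step 15: b b a a a a a A  =>  b b a a a a a A A   (applied A -> A A)
  Step 16: b b a a a a a A A  =>  b b a a a a a A A A   (applied A -> A A)
  Step 17: b b a a a a a A A A  =>  b b a a a a a A A A A   (applied A -> A A)
  Step 18: b b a a a a a A A A A  =>  b b a a a a a a A A A   (applied A -> a)
  Step 19: b b a a a a a a A A A  =>  b b a a a a a a a A A   (applied A -> a)
  Step 20: b b a a a a a a a A A  =>  b b a a a a a a a A A A   (applied A -> A A)
  Step 21: b b a a a a a a a A A A  =>  b b a a a a a a a a A A   (applied A -> a)
  Step 22: b b a a a a a a a a A A  =>  b b a a a a a a a a a A   (applied A -> a)
  Step 23: b b a a a a a a a a a A  =>  b b a a a a a a a a a a   (applied A -> a)
Final yield: b b a a a a a a a a a a
Total rewrite steps: 23

23


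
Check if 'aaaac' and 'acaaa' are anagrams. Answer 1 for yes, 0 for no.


Sort characters of 'aaaac': 'aaaac'
Sort characters of 'acaaa': 'aaaac'
Sorted forms match -> they ARE anagrams
Result: 1

1


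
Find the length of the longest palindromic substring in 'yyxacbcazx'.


Scanning 'yyxacbcazx' for palindromic substrings.
Substring at positions 3-7: 'acbca'.
Check: reverse('acbca') = 'acbca' -> palindrome confirmed.
Neighbouring characters ('x' / 'z') break symmetry, so it cannot extend further.
No longer palindromic substring exists; longest length = 5

5


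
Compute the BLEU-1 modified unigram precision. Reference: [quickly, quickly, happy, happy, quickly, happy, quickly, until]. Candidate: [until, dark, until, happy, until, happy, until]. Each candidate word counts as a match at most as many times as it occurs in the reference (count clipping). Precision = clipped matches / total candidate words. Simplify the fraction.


Reference word counts: {'happy': 3, 'quickly': 4, 'until': 1}
Checking each candidate word (with clipping):
  'until' -> in reference (ref count 1, used 1/1) -> match (matches: 1)
  'dark' -> not in reference -> no match (matches: 1)
  'until' -> ref count 1 already used up (1/1) -> clipped, no match (matches: 1)
  'happy' -> in reference (ref count 3, used 1/3) -> match (matches: 2)
  'until' -> ref count 1 already used up (1/1) -> clipped, no match (matches: 2)
  'happy' -> in reference (ref count 3, used 2/3) -> match (matches: 3)
  'until' -> ref count 1 already used up (1/1) -> clipped, no match (matches: 3)
Clipped matches: 3, Candidate length: 7
Precision = 3/7

3/7


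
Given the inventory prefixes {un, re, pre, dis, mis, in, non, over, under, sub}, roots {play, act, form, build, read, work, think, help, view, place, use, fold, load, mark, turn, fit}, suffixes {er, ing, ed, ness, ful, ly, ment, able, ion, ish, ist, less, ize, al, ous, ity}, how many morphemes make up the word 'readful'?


Segmenting 'readful' against the inventory:
  'read' -> root (morpheme 1)
  'ful' -> suffix (morpheme 2)
Total morphemes: 2

2


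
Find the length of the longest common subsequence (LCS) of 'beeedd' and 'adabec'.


DP table for LCS of 'beeedd' and 'adabec':
       a  d  a  b  e  c
    0  0  0  0  0  0  0
  b 0  0  0  0  1  1  1
  e 0  0  0  0  1  2  2
  e 0  0  0  0  1  2  2
  e 0  0  0  0  1  2  2
  d 0  0  1  1  1  2  2
  d 0  0  1  1  1  2  2
LCS: 'be'
LCS length = 2

2


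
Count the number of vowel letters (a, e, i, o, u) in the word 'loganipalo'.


Scanning each character of 'loganipalo':
  Position 1: 'l' -> consonant (running count: 0)
  Position 2: 'o' -> vowel (running count: 1)
  Position 3: 'g' -> consonant (running count: 1)
  Position 4: 'a' -> vowel (running count: 2)
  Position 5: 'n' -> consonant (running count: 2)
  Position 6: 'i' -> vowel (running count: 3)
  Position 7: 'p' -> consonant (running count: 3)
  Position 8: 'a' -> vowel (running count: 4)
  Position 9: 'l' -> consonant (running count: 4)
  Position 10: 'o' -> vowel (running count: 5)
Total vowels: 5

5


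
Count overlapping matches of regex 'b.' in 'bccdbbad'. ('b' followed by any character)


Pattern: b. means 'b' followed by any character.
Scanning 'bccdbbad' position-by-position:
  Pos 0: window 'bc' -> MATCH
  Pos 1: window 'cc' -> no
  Pos 2: window 'cd' -> no
  Pos 3: window 'db' -> no
  Pos 4: window 'bb' -> MATCH
  Pos 5: window 'ba' -> MATCH
  Pos 6: window 'ad' -> no
  Pos 7: window 'd' -> no
Total matches: 3

3


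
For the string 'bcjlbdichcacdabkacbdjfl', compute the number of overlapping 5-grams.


String 'bcjlbdichcacdabkacbdjfl' has length L = 23.
Number of overlapping n-grams = L - n + 1
Substituting: 23 - 5 + 1 = 19

19


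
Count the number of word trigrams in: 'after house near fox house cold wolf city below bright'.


Word trigrams from [10] words:
  Trigram 1: (after house near)
  Trigram 2: (house near fox)
  Trigram 3: (near fox house)
  Trigram 4: (fox house cold)
  Trigram 5: (house cold wolf)
  Trigram 6: (cold wolf city)
  Trigram 7: (wolf city below)
  Trigram 8: (city below bright)
Total word trigrams: 10 - 2 = 8

8


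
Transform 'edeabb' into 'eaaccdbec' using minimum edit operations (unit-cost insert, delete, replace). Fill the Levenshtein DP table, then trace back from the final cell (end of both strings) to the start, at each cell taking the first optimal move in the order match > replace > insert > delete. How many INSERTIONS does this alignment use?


Edit distance = 7. Backtracking from cell (6, 9) with preference match > replace > insert > delete,
then listing the resulting alignment 'edeabb' -> 'eaaccdbec' left to right:
  Step 1: keep 'e'
  Step 2: insert 'a' [insertion #1]
  Step 3: insert 'a' [insertion #2]
  Step 4: replace d->c
  Step 5: replace e->c
  Step 6: replace a->d
  Step 7: keep 'b'
  Step 8: insert 'e' [insertion #3]
  Step 9: replace b->c
Total insertions: 3

3
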